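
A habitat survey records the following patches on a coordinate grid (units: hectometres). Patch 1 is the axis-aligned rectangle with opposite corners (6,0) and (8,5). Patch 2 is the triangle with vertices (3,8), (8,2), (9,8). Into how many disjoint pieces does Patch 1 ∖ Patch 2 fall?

1

Patch 1 ∖ Patch 2 is a single connected region.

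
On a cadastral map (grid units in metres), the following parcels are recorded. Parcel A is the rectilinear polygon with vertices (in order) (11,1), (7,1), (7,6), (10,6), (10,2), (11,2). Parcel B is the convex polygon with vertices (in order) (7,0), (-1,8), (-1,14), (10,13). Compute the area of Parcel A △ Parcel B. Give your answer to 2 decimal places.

|Parcel A| = 16, |Parcel B| = 97, |Parcel A∩Parcel B| = 4.0385.
|Parcel A △ Parcel B| = |Parcel A| + |Parcel B| − 2·|Parcel A∩Parcel B| = 16 + 97 − 8.0769 = 104.92.

104.92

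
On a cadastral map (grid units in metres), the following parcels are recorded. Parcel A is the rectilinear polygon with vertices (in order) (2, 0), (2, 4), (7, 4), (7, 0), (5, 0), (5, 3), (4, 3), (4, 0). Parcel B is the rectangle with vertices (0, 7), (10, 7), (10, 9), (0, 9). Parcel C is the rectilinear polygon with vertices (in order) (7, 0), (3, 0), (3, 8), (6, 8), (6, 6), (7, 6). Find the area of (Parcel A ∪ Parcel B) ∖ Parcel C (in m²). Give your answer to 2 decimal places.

21.00

|Parcel A ∪ Parcel B| = 37.
|(Parcel A ∪ Parcel B) ∩ Parcel C| = 16.
|(Parcel A ∪ Parcel B) ∖ Parcel C| = 37 − 16 = 21.00.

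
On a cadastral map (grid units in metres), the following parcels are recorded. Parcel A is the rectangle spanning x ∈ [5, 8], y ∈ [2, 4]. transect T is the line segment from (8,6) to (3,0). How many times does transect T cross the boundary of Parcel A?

The segment meets the boundary at (5,2.4), (6.333,4).

2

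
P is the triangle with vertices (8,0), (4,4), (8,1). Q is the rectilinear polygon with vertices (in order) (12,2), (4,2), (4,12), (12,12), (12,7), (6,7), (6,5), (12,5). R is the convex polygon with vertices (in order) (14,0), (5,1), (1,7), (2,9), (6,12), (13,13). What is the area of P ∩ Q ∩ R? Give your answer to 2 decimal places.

0.67

The intersection is the polygon with vertices (6.667,2), (6,2), (4,4).
By the shoelace formula its area is 0.67.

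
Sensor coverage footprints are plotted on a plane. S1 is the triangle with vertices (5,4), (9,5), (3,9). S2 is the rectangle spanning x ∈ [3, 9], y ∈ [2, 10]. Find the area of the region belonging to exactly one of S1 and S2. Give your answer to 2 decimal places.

37.00

|S1| = 11, |S2| = 48, |S1∩S2| = 11.
|S1 △ S2| = |S1| + |S2| − 2·|S1∩S2| = 11 + 48 − 22 = 37.00.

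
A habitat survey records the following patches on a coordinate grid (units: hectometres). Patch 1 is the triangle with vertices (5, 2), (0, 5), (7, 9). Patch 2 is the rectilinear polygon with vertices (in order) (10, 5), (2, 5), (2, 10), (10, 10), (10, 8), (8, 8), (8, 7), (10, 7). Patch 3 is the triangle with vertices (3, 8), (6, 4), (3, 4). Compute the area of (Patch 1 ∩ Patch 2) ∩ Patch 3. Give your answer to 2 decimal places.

2.94

The region (Patch 1 ∩ Patch 2) ∩ Patch 3 is the polygon with vertices (3,5), (3,6.714), (3.675,7.1), (5.25,5).
By the shoelace formula its area is 2.94.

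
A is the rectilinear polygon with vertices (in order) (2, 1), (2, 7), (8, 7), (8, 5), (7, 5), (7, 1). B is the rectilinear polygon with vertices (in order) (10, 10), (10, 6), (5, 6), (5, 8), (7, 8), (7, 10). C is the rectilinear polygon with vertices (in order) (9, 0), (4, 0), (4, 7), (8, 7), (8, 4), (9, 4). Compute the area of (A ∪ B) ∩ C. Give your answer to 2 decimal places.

The region (A ∪ B) ∩ C is the polygon with vertices (5,7), (8,7), (8,6), (8,5), (7,5), (7,1), (4,1), (4,7).
By the shoelace formula its area is 20.00.

20.00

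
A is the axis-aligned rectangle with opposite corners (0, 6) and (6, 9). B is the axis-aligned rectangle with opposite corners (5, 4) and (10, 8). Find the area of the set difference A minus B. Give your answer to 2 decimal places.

|A∩B|: x∈[5,6], y∈[6,8] → 1·2 = 2.
|A| = 18.
|A ∖ B| = |A| − |A∩B| = 18 − 2 = 16.00.

16.00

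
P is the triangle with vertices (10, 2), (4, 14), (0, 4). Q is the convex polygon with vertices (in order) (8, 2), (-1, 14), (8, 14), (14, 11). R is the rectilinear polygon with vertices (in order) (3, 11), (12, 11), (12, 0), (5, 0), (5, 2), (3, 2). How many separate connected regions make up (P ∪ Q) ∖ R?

1

(P ∪ Q) ∖ R is a single connected region.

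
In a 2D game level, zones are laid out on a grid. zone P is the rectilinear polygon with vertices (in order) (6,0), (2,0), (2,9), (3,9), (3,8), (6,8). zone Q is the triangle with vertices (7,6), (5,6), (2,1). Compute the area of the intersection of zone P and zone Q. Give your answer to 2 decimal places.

4.50

The intersection is the polygon with vertices (6,5), (2,1), (5,6), (6,6).
By the shoelace formula its area is 4.50.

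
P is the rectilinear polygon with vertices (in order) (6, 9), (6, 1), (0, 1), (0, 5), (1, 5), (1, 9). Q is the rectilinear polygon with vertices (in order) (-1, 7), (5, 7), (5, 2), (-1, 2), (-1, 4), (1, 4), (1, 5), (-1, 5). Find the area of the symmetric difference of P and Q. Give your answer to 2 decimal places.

|P| = 44, |Q| = 28, |P∩Q| = 22.
|P △ Q| = |P| + |Q| − 2·|P∩Q| = 44 + 28 − 44 = 28.00.

28.00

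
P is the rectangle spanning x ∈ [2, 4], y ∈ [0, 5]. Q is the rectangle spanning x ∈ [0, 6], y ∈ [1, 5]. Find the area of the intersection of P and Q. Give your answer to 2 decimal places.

|P∩Q|: x∈[2,4], y∈[1,5] → 2·4 = 8.

8.00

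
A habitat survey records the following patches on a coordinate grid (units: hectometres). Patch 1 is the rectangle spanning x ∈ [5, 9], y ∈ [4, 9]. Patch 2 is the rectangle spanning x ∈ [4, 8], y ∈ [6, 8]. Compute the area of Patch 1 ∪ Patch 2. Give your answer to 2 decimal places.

By inclusion–exclusion:
Individual areas: |Patch 1| = 20, |Patch 2| = 8.
|Patch 1∩Patch 2|: x∈[5,8], y∈[6,8] → 3·2 = 6.
|Patch 1 ∪ Patch 2| = 28 − 6 = 22.00.

22.00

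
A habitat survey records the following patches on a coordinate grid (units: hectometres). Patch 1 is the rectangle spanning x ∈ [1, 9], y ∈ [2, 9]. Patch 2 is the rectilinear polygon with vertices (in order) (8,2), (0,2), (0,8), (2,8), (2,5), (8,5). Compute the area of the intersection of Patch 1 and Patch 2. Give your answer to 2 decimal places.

24.00

The intersection is the polygon with vertices (1,8), (2,8), (2,5), (8,5), (8,2), (1,2).
By the shoelace formula its area is 24.00.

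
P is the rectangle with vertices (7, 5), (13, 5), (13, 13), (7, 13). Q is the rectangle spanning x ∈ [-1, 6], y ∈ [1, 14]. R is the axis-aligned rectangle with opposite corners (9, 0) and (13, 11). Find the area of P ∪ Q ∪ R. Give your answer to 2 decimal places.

By inclusion–exclusion:
Individual areas: |P| = 48, |Q| = 91, |R| = 44.
|P∩Q| = 0 (no overlap).
|P∩R|: x∈[9,13], y∈[5,11] → 4·6 = 24.
|Q∩R| = 0 (no overlap).
|P∩Q∩R| = 0.
|P ∪ Q ∪ R| = 183 − 24 + 0 = 159.00.

159.00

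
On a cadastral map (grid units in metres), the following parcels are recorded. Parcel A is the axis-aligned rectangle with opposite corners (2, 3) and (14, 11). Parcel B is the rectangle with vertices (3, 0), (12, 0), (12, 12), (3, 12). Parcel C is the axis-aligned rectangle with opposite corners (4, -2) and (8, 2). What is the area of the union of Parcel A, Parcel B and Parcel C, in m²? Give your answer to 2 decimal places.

By inclusion–exclusion:
Individual areas: |Parcel A| = 96, |Parcel B| = 108, |Parcel C| = 16.
|Parcel A∩Parcel B|: x∈[3,12], y∈[3,11] → 9·8 = 72.
|Parcel A∩Parcel C| = 0 (no overlap).
|Parcel B∩Parcel C|: x∈[4,8], y∈[0,2] → 4·2 = 8.
|Parcel A∩Parcel B∩Parcel C| = 0.
|Parcel A ∪ Parcel B ∪ Parcel C| = 220 − 80 + 0 = 140.00.

140.00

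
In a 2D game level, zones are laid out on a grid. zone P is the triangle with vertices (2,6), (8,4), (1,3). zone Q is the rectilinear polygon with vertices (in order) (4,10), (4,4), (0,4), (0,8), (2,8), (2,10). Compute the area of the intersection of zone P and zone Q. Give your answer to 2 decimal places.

The intersection is the polygon with vertices (4,5.333), (4,4), (1.333,4), (2,6).
By the shoelace formula its area is 4.00.

4.00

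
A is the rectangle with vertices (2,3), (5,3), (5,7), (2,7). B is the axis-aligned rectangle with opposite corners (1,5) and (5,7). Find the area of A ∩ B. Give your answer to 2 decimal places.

6.00

|A∩B|: x∈[2,5], y∈[5,7] → 3·2 = 6.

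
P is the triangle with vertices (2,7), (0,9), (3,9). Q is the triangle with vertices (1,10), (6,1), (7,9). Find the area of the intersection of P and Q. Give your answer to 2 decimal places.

The intersection is the polygon with vertices (3,9), (2.316,7.632), (1.556,9).
By the shoelace formula its area is 0.99.

0.99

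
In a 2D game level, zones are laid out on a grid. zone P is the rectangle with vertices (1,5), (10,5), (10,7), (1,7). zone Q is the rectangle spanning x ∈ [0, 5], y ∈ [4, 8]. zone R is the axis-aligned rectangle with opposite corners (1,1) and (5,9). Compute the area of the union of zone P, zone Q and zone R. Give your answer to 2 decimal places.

46.00

By inclusion–exclusion:
Individual areas: |zone P| = 18, |zone Q| = 20, |zone R| = 32.
|zone P∩zone Q|: x∈[1,5], y∈[5,7] → 4·2 = 8.
|zone P∩zone R|: x∈[1,5], y∈[5,7] → 4·2 = 8.
|zone Q∩zone R|: x∈[1,5], y∈[4,8] → 4·4 = 16.
|zone P∩zone Q∩zone R| = 8.
|zone P ∪ zone Q ∪ zone R| = 70 − 32 + 8 = 46.00.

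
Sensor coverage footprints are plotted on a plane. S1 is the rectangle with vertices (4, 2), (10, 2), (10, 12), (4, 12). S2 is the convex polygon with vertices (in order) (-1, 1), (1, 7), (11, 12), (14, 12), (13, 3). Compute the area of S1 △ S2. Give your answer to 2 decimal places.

69.79

|S1| = 60, |S2| = 103.5, |S1∩S2| = 46.8571.
|S1 △ S2| = |S1| + |S2| − 2·|S1∩S2| = 60 + 103.5 − 93.7143 = 69.79.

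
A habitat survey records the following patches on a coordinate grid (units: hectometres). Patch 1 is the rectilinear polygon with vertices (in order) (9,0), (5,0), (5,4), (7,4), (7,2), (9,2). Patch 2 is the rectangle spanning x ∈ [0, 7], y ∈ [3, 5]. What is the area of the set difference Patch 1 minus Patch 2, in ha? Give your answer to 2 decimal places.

10.00

|Patch 1| = 12, |Patch 1∩Patch 2| = 2.
|Patch 1 ∖ Patch 2| = |Patch 1| − |Patch 1∩Patch 2| = 12 − 2 = 10.00.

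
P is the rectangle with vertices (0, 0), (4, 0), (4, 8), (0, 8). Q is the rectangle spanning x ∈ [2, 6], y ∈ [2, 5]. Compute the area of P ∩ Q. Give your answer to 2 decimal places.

6.00

|P∩Q|: x∈[2,4], y∈[2,5] → 2·3 = 6.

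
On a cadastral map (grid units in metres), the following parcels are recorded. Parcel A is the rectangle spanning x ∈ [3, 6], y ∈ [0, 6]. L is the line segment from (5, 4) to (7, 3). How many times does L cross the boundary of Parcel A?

The segment meets the boundary at (6,3.5).

1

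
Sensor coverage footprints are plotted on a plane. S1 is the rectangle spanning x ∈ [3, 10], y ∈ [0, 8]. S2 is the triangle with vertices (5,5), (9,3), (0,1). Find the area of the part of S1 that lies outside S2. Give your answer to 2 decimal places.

|S1| = 56, |S1∩S2| = 10.4.
|S1 ∖ S2| = |S1| − |S1∩S2| = 56 − 10.4 = 45.60.

45.60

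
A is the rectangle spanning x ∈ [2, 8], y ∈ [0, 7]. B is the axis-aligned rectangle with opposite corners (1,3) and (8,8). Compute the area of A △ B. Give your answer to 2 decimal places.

29.00

|A∩B|: x∈[2,8], y∈[3,7] → 6·4 = 24.
|A △ B| = |A| + |B| − 2·|A∩B| = 42 + 35 − 48 = 29.00.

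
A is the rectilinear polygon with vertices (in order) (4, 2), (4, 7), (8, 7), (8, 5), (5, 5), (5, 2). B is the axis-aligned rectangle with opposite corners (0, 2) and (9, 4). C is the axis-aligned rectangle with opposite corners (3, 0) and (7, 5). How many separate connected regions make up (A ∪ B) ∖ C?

(A ∪ B) ∖ C splits into 3 disjoint pieces (area 8, area 4, area 6).

3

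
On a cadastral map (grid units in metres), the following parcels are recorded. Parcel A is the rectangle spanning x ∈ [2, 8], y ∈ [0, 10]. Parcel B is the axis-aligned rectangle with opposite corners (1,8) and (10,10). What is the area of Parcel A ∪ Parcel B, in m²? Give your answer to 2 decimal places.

By inclusion–exclusion:
Individual areas: |Parcel A| = 60, |Parcel B| = 18.
|Parcel A∩Parcel B|: x∈[2,8], y∈[8,10] → 6·2 = 12.
|Parcel A ∪ Parcel B| = 78 − 12 = 66.00.

66.00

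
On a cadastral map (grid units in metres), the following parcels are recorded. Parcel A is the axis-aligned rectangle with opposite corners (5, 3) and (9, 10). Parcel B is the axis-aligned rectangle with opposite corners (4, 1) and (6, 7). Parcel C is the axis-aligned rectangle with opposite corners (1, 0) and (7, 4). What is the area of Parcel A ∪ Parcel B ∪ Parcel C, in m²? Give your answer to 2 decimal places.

By inclusion–exclusion:
Individual areas: |Parcel A| = 28, |Parcel B| = 12, |Parcel C| = 24.
|Parcel A∩Parcel B|: x∈[5,6], y∈[3,7] → 1·4 = 4.
|Parcel A∩Parcel C|: x∈[5,7], y∈[3,4] → 2·1 = 2.
|Parcel B∩Parcel C|: x∈[4,6], y∈[1,4] → 2·3 = 6.
|Parcel A∩Parcel B∩Parcel C| = 1.
|Parcel A ∪ Parcel B ∪ Parcel C| = 64 − 12 + 1 = 53.00.

53.00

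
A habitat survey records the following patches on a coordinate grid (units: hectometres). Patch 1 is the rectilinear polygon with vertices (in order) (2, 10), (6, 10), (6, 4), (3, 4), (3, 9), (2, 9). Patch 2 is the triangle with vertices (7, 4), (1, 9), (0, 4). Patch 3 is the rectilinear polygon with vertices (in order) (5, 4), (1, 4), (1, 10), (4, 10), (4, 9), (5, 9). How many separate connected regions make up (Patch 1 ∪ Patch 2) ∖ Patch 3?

2

(Patch 1 ∪ Patch 2) ∖ Patch 3 splits into 2 disjoint pieces (area 7.4167, area 2.5).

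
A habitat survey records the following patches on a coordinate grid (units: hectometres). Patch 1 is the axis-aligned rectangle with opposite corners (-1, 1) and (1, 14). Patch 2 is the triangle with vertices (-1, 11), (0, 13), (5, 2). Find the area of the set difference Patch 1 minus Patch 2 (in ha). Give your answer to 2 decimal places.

|Patch 1| = 26, |Patch 1∩Patch 2| = 4.9.
|Patch 1 ∖ Patch 2| = |Patch 1| − |Patch 1∩Patch 2| = 26 − 4.9 = 21.10.

21.10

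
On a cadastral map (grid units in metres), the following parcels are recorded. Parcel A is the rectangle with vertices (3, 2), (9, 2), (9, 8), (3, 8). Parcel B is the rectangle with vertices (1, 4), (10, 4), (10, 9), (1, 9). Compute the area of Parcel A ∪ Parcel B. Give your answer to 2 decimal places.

By inclusion–exclusion:
Individual areas: |Parcel A| = 36, |Parcel B| = 45.
|Parcel A∩Parcel B|: x∈[3,9], y∈[4,8] → 6·4 = 24.
|Parcel A ∪ Parcel B| = 81 − 24 = 57.00.

57.00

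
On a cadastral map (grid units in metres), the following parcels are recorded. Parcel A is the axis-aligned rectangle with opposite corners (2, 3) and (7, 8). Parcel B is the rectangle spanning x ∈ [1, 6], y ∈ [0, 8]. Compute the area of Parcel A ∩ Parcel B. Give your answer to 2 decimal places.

|Parcel A∩Parcel B|: x∈[2,6], y∈[3,8] → 4·5 = 20.

20.00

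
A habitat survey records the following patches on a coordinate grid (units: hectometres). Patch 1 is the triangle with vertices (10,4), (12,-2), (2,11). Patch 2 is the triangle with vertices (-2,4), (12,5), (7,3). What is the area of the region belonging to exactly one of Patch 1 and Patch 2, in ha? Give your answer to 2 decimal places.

|Patch 1| = 17, |Patch 2| = 11.5, |Patch 1∩Patch 2| = 2.4232.
|Patch 1 △ Patch 2| = |Patch 1| + |Patch 2| − 2·|Patch 1∩Patch 2| = 17 + 11.5 − 4.8464 = 23.65.

23.65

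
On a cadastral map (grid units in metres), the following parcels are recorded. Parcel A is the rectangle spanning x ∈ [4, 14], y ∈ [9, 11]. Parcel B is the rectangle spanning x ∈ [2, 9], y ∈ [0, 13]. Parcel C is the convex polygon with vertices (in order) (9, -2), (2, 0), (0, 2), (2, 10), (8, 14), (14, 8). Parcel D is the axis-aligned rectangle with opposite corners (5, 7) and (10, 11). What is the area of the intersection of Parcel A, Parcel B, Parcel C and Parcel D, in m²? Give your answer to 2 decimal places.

The intersection is the polygon with vertices (9,11), (9,9), (5,9), (5,11).
By the shoelace formula its area is 8.00.

8.00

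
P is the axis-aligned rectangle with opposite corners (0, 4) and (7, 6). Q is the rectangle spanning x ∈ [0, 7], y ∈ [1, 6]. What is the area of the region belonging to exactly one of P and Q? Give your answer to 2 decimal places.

|P∩Q|: x∈[0,7], y∈[4,6] → 7·2 = 14.
|P △ Q| = |P| + |Q| − 2·|P∩Q| = 14 + 35 − 28 = 21.00.

21.00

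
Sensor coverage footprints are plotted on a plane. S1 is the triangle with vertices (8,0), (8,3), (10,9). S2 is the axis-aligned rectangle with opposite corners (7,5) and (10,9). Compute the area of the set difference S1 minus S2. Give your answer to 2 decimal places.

2.11

|S1| = 3, |S1∩S2| = 0.8889.
|S1 ∖ S2| = |S1| − |S1∩S2| = 3 − 0.8889 = 2.11.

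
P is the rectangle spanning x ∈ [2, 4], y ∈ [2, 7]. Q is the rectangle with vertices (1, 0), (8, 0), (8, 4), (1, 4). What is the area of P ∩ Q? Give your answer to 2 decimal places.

|P∩Q|: x∈[2,4], y∈[2,4] → 2·2 = 4.

4.00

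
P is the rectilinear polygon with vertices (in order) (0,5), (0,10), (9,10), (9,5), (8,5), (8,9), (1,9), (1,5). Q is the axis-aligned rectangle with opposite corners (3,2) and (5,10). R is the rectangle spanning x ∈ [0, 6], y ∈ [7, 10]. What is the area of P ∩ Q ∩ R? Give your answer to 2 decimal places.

2.00

The intersection is the polygon with vertices (5,9), (3,9), (3,10), (5,10).
By the shoelace formula its area is 2.00.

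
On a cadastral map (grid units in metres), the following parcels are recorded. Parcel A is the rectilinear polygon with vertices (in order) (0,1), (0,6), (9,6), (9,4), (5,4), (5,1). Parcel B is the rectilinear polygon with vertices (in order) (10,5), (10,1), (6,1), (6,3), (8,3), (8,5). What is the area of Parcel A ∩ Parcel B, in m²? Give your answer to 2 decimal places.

The intersection is the polygon with vertices (9,4), (8,4), (8,5), (9,5).
By the shoelace formula its area is 1.00.

1.00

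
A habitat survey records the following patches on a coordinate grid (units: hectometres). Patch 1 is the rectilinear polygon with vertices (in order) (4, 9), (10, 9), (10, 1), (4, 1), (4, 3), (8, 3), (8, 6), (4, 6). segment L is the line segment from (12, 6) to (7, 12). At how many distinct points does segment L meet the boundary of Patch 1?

2

The segment meets the boundary at (9.5,9), (10,8.4).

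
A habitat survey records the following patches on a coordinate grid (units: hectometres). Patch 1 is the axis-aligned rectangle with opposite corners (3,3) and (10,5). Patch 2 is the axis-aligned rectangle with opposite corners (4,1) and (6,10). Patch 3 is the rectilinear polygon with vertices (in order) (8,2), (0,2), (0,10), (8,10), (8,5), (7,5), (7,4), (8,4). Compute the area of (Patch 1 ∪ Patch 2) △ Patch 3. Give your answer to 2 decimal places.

|Patch 1 ∪ Patch 2| = 28.
|(Patch 1 ∪ Patch 2) ∩ Patch 3| = 21.
|(Patch 1 ∪ Patch 2) △ Patch 3| = 28 + 63 − 42 = 49.00.

49.00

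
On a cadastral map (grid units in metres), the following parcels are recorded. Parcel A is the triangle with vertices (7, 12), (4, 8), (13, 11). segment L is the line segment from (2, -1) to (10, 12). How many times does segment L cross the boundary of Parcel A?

The segment meets the boundary at (9.721,11.547), (8.452,9.484).

2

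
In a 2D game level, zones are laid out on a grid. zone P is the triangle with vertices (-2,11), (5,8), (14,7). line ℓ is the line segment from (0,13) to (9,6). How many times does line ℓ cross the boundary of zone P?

The segment meets the boundary at (6.667,7.815), (4.737,9.316).

2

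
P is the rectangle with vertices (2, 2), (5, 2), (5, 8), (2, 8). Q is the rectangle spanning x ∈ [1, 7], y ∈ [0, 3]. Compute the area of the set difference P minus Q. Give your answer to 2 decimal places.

|P∩Q|: x∈[2,5], y∈[2,3] → 3·1 = 3.
|P| = 18.
|P ∖ Q| = |P| − |P∩Q| = 18 − 3 = 15.00.

15.00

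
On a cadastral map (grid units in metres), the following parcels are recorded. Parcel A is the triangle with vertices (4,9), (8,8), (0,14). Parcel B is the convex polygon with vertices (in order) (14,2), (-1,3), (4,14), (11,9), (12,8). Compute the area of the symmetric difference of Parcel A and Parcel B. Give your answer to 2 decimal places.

|Parcel A| = 8, |Parcel B| = 104, |Parcel A∩Parcel B| = 6.0978.
|Parcel A △ Parcel B| = |Parcel A| + |Parcel B| − 2·|Parcel A∩Parcel B| = 8 + 104 − 12.1955 = 99.80.

99.80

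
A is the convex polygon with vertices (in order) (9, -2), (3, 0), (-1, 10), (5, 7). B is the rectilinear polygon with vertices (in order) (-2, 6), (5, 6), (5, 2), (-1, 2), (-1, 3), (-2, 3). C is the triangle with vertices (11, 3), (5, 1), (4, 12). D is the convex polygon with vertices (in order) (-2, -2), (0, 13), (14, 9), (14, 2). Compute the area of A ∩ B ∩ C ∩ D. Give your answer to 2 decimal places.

1.09

The intersection is the polygon with vertices (5,2), (4.909,2), (4.545,6), (5,6).
By the shoelace formula its area is 1.09.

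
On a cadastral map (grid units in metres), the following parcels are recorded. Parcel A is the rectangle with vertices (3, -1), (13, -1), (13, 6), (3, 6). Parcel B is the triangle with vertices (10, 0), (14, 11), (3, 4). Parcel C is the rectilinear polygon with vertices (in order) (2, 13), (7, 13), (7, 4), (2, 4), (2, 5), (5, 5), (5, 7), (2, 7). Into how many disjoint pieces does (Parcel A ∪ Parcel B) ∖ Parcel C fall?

2

(Parcel A ∪ Parcel B) ∖ Parcel C splits into 2 disjoint pieces (area 76.8636, area 2).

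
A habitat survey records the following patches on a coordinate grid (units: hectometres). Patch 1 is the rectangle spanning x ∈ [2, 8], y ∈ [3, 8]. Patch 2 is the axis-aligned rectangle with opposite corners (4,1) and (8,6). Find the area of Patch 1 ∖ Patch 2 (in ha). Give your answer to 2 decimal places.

18.00

|Patch 1∩Patch 2|: x∈[4,8], y∈[3,6] → 4·3 = 12.
|Patch 1| = 30.
|Patch 1 ∖ Patch 2| = |Patch 1| − |Patch 1∩Patch 2| = 30 − 12 = 18.00.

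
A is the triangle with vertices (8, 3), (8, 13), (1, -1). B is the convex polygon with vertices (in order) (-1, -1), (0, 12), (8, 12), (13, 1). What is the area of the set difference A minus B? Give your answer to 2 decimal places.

|A| = 35, |A∩B| = 34.6767.
|A ∖ B| = |A| − |A∩B| = 35 − 34.6767 = 0.32.

0.32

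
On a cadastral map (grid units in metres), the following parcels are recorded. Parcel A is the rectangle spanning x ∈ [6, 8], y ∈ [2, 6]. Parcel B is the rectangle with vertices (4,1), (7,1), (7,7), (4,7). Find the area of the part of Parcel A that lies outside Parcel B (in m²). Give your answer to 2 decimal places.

|Parcel A∩Parcel B|: x∈[6,7], y∈[2,6] → 1·4 = 4.
|Parcel A| = 8.
|Parcel A ∖ Parcel B| = |Parcel A| − |Parcel A∩Parcel B| = 8 − 4 = 4.00.

4.00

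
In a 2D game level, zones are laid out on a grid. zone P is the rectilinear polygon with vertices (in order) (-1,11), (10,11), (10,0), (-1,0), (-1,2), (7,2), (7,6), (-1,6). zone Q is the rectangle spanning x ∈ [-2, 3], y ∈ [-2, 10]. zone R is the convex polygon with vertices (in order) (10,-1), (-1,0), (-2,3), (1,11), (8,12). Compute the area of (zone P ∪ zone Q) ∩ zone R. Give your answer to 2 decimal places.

The region (zone P ∪ zone Q) ∩ zone R has outer boundary with vertices (3,0), (3,-0.364), (-1,0), (-2,3), (1,11), (8.154,11), (9.846,0) (shoelace area 108.23).
It has a hole with vertices (7,6), (3,6), (3,2), (7,2) (area 16.00).
Net area = 108.23 − 16.00 = 92.23.

92.23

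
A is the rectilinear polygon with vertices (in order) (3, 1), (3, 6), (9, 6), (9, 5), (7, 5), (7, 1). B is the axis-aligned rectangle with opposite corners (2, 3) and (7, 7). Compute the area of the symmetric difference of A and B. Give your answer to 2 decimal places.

18.00

|A| = 22, |B| = 20, |A∩B| = 12.
|A △ B| = |A| + |B| − 2·|A∩B| = 22 + 20 − 24 = 18.00.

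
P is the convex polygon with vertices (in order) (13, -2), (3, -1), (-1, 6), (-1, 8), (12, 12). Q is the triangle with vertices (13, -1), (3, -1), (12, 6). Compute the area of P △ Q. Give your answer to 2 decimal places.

105.07

|P| = 140, |Q| = 35, |P∩Q| = 34.9643.
|P △ Q| = |P| + |Q| − 2·|P∩Q| = 140 + 35 − 69.9286 = 105.07.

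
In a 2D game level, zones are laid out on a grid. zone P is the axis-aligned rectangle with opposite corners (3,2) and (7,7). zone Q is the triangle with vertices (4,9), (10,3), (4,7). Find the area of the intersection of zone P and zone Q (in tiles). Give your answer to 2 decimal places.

2.50

The intersection is the polygon with vertices (7,5), (4,7), (6,7), (7,6).
By the shoelace formula its area is 2.50.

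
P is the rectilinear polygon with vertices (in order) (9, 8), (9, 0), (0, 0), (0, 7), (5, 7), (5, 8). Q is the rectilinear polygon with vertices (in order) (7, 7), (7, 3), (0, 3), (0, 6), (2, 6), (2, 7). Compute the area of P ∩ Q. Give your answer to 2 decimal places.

26.00

The intersection is the polygon with vertices (0,6), (2,6), (2,7), (5,7), (7,7), (7,3), (0,3).
By the shoelace formula its area is 26.00.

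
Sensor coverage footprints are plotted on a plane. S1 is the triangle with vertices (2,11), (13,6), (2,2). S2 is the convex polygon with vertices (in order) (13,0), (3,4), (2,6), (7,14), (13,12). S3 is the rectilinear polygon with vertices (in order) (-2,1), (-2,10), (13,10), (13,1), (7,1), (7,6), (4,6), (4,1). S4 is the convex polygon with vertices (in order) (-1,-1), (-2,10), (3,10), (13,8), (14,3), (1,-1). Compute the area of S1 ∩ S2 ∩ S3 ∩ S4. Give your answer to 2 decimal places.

31.09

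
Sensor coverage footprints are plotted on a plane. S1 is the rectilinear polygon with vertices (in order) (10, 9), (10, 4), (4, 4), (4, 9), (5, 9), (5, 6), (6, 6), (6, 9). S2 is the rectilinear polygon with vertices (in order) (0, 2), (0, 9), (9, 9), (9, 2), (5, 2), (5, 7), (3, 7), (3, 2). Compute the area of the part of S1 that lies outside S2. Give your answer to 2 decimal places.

8.00

|S1| = 27, |S1∩S2| = 19.
|S1 ∖ S2| = |S1| − |S1∩S2| = 27 − 19 = 8.00.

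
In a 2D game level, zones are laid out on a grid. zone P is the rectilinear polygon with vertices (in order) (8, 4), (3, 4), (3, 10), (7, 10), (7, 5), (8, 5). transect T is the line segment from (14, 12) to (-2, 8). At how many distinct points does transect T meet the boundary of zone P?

The segment meets the boundary at (3,9.25), (6,10).

2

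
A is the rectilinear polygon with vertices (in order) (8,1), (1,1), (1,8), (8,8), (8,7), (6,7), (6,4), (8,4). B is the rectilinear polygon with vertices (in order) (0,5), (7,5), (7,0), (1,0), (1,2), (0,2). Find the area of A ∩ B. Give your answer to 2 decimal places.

The intersection is the polygon with vertices (1,1), (1,2), (1,5), (6,5), (6,4), (7,4), (7,1).
By the shoelace formula its area is 23.00.

23.00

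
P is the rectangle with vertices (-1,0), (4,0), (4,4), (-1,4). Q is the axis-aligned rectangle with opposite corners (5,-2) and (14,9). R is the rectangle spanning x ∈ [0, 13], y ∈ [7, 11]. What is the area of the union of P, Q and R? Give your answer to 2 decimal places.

155.00

By inclusion–exclusion:
Individual areas: |P| = 20, |Q| = 99, |R| = 52.
|P∩Q| = 0 (no overlap).
|P∩R| = 0 (no overlap).
|Q∩R|: x∈[5,13], y∈[7,9] → 8·2 = 16.
|P∩Q∩R| = 0.
|P ∪ Q ∪ R| = 171 − 16 + 0 = 155.00.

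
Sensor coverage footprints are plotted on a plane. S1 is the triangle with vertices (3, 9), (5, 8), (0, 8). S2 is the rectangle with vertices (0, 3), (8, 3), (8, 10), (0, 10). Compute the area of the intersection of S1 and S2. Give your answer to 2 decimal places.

2.50

The intersection is the polygon with vertices (5,8), (0,8), (3,9).
By the shoelace formula its area is 2.50.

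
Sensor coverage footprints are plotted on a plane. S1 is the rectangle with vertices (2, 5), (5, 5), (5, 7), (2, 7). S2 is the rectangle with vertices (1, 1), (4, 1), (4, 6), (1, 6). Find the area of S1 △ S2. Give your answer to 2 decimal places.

|S1∩S2|: x∈[2,4], y∈[5,6] → 2·1 = 2.
|S1 △ S2| = |S1| + |S2| − 2·|S1∩S2| = 6 + 15 − 4 = 17.00.

17.00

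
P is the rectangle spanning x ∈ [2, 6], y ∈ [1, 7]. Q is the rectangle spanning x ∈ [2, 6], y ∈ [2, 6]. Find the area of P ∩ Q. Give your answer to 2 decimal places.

16.00

|P∩Q|: x∈[2,6], y∈[2,6] → 4·4 = 16.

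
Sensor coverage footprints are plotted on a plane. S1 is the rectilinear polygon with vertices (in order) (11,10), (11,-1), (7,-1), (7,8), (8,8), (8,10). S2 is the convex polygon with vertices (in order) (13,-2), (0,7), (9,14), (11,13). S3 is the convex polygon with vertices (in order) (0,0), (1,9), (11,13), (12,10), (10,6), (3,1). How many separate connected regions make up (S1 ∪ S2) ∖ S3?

(S1 ∪ S2) ∖ S3 splits into 3 disjoint pieces (area 39.1166, area 0.452, area 6.0882).

3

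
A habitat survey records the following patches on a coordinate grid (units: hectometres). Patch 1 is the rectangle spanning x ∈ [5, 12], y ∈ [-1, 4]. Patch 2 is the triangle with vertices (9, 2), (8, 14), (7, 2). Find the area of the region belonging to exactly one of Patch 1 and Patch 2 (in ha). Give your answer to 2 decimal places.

|Patch 1| = 35, |Patch 2| = 12, |Patch 1∩Patch 2| = 3.6667.
|Patch 1 △ Patch 2| = |Patch 1| + |Patch 2| − 2·|Patch 1∩Patch 2| = 35 + 12 − 7.3333 = 39.67.

39.67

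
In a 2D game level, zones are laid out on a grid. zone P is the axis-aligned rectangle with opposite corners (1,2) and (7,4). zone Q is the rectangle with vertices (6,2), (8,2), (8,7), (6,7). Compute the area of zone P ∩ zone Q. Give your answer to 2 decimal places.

|zone P∩zone Q|: x∈[6,7], y∈[2,4] → 1·2 = 2.

2.00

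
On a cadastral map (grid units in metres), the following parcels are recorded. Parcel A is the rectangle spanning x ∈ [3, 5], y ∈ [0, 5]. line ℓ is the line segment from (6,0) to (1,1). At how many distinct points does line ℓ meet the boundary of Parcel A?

The segment meets the boundary at (3,0.6), (5,0.2).

2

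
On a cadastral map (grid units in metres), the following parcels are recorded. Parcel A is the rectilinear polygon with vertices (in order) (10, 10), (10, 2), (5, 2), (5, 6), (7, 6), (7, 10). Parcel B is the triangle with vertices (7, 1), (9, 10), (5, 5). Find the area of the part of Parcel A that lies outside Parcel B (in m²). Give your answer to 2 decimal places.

|Parcel A| = 32, |Parcel A∩Parcel B| = 11.7389.
|Parcel A ∖ Parcel B| = |Parcel A| − |Parcel A∩Parcel B| = 32 − 11.7389 = 20.26.

20.26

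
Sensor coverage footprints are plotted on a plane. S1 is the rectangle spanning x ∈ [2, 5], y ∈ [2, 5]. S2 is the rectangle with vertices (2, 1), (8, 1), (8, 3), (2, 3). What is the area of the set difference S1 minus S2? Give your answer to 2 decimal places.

6.00

|S1∩S2|: x∈[2,5], y∈[2,3] → 3·1 = 3.
|S1| = 9.
|S1 ∖ S2| = |S1| − |S1∩S2| = 9 − 3 = 6.00.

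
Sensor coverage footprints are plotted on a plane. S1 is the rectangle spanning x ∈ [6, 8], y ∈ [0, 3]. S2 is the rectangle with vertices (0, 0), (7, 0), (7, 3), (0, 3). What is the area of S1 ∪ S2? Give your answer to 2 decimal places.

By inclusion–exclusion:
Individual areas: |S1| = 6, |S2| = 21.
|S1∩S2|: x∈[6,7], y∈[0,3] → 1·3 = 3.
|S1 ∪ S2| = 27 − 3 = 24.00.

24.00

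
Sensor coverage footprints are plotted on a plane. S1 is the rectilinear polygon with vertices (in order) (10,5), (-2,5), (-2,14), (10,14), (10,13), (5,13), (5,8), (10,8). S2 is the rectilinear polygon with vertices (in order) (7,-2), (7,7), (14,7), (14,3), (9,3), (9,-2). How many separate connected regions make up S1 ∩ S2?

S1 ∩ S2 is a single connected region.

1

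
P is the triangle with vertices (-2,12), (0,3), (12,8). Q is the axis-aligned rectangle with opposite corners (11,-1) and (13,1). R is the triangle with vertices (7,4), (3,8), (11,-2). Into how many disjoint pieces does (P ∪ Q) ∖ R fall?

(P ∪ Q) ∖ R splits into 2 disjoint pieces (area 58.2555, area 4).

2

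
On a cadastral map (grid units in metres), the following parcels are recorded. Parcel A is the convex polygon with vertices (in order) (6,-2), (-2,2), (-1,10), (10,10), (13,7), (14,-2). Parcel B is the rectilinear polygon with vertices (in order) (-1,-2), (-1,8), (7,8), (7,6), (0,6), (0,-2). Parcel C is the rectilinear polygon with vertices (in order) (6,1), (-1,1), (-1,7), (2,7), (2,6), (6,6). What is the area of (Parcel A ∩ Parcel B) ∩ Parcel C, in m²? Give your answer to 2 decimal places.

7.75

|Parcel A ∩ Parcel B| = 20.75.
|(Parcel A ∩ Parcel B) ∩ Parcel C| = 7.75.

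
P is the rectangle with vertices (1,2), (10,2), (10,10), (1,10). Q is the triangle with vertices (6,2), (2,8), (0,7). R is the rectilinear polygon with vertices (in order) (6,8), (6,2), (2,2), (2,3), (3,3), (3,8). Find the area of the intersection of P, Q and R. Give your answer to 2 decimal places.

3.00

The intersection is the polygon with vertices (6,2), (3,4.5), (3,6.5).
By the shoelace formula its area is 3.00.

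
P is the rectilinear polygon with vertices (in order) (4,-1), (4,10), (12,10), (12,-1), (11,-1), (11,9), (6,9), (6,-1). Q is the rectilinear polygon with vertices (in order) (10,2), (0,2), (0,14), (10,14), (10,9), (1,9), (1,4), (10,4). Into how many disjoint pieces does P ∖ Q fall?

P ∖ Q splits into 3 disjoint pieces (area 6, area 10, area 12).

3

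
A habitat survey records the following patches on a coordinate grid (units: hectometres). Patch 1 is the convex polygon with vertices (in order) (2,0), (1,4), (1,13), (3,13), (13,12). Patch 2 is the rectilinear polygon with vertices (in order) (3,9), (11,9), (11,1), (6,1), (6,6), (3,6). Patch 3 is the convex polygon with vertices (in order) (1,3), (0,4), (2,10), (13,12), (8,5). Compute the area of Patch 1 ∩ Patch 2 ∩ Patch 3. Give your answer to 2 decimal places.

18.85

The intersection is the polygon with vertices (6,6), (3,6), (3,9), (10.25,9), (6.081,4.452), (6,4.429).
By the shoelace formula its area is 18.85.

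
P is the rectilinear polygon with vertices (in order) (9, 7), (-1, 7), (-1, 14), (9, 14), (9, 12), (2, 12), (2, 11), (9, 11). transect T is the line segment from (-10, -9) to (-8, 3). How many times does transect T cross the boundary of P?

0

The segment lies entirely outside P and never meets its boundary.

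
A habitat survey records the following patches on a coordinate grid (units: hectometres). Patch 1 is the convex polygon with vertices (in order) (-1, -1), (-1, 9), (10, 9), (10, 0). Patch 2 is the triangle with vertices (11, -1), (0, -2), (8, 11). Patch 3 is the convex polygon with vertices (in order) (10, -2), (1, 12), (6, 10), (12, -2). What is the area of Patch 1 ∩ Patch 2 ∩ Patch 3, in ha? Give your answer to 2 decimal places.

19.60

The intersection is the polygon with vertices (10,0), (8.785,-0.11), (4.891,5.948), (6.621,8.759), (10,2).
By the shoelace formula its area is 19.60.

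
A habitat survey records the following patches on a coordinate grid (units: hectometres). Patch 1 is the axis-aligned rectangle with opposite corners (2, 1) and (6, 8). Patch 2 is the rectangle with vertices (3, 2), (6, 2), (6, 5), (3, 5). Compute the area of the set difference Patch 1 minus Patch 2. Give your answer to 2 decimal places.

|Patch 1∩Patch 2|: x∈[3,6], y∈[2,5] → 3·3 = 9.
|Patch 1| = 28.
|Patch 1 ∖ Patch 2| = |Patch 1| − |Patch 1∩Patch 2| = 28 − 9 = 19.00.

19.00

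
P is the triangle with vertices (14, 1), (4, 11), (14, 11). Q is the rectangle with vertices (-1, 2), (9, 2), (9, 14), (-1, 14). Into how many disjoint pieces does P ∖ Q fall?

P ∖ Q is a single connected region.

1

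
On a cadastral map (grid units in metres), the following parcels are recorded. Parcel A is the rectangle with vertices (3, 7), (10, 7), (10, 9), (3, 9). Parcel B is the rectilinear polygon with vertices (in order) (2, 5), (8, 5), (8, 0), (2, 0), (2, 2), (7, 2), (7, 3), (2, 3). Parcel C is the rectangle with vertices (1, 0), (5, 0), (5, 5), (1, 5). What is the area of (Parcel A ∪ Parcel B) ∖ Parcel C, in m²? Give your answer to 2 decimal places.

|Parcel A ∪ Parcel B| = 39.
|(Parcel A ∪ Parcel B) ∩ Parcel C| = 12.
|(Parcel A ∪ Parcel B) ∖ Parcel C| = 39 − 12 = 27.00.

27.00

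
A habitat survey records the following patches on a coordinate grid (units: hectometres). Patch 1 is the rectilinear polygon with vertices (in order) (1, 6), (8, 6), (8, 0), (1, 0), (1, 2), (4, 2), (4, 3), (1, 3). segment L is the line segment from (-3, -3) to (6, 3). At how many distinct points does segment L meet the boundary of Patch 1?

The segment meets the boundary at (1.5,0).

1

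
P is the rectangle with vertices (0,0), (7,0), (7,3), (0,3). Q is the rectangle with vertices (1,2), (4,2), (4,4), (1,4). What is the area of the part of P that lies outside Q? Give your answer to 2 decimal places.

18.00

|P∩Q|: x∈[1,4], y∈[2,3] → 3·1 = 3.
|P| = 21.
|P ∖ Q| = |P| − |P∩Q| = 21 − 3 = 18.00.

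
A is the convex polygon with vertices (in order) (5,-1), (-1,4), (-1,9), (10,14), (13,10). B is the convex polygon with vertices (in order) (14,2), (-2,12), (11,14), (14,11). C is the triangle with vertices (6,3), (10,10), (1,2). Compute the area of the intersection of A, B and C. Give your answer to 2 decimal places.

3.62

The intersection is the polygon with vertices (6.367,6.771), (10,10), (7.684,5.947).
By the shoelace formula its area is 3.62.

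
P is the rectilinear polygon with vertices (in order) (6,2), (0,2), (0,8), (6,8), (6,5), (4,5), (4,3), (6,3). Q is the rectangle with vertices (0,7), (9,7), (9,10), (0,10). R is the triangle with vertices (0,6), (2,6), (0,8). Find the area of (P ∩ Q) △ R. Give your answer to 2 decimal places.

7.00

|P ∩ Q| = 6.
|(P ∩ Q) ∩ R| = 0.5.
|(P ∩ Q) △ R| = 6 + 2 − 1 = 7.00.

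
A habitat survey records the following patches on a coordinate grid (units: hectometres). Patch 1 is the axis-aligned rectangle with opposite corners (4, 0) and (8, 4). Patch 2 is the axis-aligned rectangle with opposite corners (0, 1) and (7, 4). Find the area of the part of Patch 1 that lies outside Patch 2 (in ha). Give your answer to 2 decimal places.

|Patch 1∩Patch 2|: x∈[4,7], y∈[1,4] → 3·3 = 9.
|Patch 1| = 16.
|Patch 1 ∖ Patch 2| = |Patch 1| − |Patch 1∩Patch 2| = 16 − 9 = 7.00.

7.00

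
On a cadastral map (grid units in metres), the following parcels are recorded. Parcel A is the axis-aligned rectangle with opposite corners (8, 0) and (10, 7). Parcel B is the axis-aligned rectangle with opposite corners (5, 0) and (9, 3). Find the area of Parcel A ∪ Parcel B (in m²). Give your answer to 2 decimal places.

By inclusion–exclusion:
Individual areas: |Parcel A| = 14, |Parcel B| = 12.
|Parcel A∩Parcel B|: x∈[8,9], y∈[0,3] → 1·3 = 3.
|Parcel A ∪ Parcel B| = 26 − 3 = 23.00.

23.00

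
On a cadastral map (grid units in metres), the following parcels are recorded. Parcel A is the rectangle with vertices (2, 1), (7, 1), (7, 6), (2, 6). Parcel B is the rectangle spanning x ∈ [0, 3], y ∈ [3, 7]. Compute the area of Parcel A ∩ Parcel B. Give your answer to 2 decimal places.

3.00

|Parcel A∩Parcel B|: x∈[2,3], y∈[3,6] → 1·3 = 3.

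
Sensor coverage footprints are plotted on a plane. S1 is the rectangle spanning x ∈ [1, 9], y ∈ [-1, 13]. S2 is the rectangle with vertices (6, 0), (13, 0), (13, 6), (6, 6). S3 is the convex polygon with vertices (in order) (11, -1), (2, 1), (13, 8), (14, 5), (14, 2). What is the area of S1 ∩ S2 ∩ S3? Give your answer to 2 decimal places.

13.47

The intersection is the polygon with vertices (6.5,0), (6,0.111), (6,3.546), (9,5.455), (9,0).
By the shoelace formula its area is 13.47.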